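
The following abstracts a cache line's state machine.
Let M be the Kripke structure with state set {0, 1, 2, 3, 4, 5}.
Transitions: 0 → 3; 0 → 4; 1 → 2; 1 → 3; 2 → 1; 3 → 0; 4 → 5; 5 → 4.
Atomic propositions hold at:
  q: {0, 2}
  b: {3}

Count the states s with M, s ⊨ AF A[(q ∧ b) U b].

Sat(q ∧ b) = ∅
A[(q ∧ b) U b]: least fixpoint, start Z0 = Sat(b) = {3}, add states in Sat(q ∧ b) with every successor in Z. Already a fixed point.
Sat(A[(q ∧ b) U b]) = {3}
AF A[(q ∧ b) U b]: least fixpoint, start Z0 = {3}, add states with every successor in Z. Already a fixed point.
Sat(AF A[(q ∧ b) U b]) = {3}
|Sat(AF A[(q ∧ b) U b])| = |{3}| = 1.

1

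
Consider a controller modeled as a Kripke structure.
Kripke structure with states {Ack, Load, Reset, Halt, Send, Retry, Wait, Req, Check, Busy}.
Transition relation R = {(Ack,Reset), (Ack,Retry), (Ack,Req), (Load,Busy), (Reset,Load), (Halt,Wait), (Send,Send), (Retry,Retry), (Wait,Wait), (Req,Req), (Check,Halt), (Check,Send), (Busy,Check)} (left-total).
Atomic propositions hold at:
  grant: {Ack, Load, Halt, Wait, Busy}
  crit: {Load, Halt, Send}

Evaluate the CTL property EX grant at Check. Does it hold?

Yes

Sat(EX grant) = {s : some successor in {Ack, Load, Halt, Wait, Busy}} = {Load, Reset, Halt, Wait, Check}
Check ∈ Sat(EX grant) = {Load, Reset, Halt, Wait, Check}, so the formula holds at Check.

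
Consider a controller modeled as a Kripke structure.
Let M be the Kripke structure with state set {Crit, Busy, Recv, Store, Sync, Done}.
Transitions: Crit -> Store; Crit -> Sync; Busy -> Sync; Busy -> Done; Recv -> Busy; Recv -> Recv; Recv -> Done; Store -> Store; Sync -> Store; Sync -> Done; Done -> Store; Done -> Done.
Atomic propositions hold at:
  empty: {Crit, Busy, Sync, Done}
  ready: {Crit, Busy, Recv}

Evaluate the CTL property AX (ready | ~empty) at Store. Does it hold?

Yes

Sat(~empty) = {Recv, Store}
Sat(ready | ~empty) = {Crit, Busy, Recv, Store}
Sat(AX (ready | ~empty)) = {s : every successor in {Crit, Busy, Recv, Store}} = {Store}
Store ∈ Sat(AX (ready | ~empty)) = {Store}, so the formula holds at Store.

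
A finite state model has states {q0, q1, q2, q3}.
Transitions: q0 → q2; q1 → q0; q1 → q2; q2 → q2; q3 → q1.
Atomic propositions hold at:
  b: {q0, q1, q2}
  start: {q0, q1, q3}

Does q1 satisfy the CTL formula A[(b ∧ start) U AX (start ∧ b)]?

Sat(b ∧ start) = {q0, q1}
Sat(start ∧ b) = {q0, q1}
Sat(AX (start ∧ b)) = {s : every successor in {q0, q1}} = {q3}
A[(b ∧ start) U AX (start ∧ b)]: least fixpoint, start Z0 = Sat(AX (start ∧ b)) = {q3}, add states in Sat(b ∧ start) with every successor in Z. Already a fixed point.
Sat(A[(b ∧ start) U AX (start ∧ b)]) = {q3}
q1 ∉ Sat(A[(b ∧ start) U AX (start ∧ b)]) = {q3}, so the formula does not hold at q1.

No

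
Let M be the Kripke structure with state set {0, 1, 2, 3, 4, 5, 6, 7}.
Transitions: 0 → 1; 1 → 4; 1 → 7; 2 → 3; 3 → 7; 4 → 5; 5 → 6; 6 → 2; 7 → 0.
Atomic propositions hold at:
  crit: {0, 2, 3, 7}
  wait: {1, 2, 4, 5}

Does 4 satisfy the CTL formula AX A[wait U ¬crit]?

Yes

Sat(¬crit) = {1, 4, 5, 6}
A[wait U ¬crit]: least fixpoint, start Z0 = Sat(¬crit) = {1, 4, 5, 6}, add states in Sat(wait) with every successor in Z. Already a fixed point.
Sat(A[wait U ¬crit]) = {1, 4, 5, 6}
Sat(AX A[wait U ¬crit]) = {s : every successor in {1, 4, 5, 6}} = {0, 4, 5}
4 ∈ Sat(AX A[wait U ¬crit]) = {0, 4, 5}, so the formula holds at 4.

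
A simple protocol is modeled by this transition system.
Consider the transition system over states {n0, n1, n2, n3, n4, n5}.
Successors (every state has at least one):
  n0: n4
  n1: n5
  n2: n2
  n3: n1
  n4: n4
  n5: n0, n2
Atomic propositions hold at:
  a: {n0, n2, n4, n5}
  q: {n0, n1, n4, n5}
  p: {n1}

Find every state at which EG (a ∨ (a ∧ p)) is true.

Sat(a ∧ p) = ∅
Sat(a ∨ (a ∧ p)) = {n0, n2, n4, n5}
EG (a ∨ (a ∧ p)): greatest fixpoint, start Z0 = {n0, n2, n4, n5}, keep only states in Sat with some successor in Z. Already a fixed point.
Sat(EG (a ∨ (a ∧ p))) = {n0, n2, n4, n5}

{n0, n2, n4, n5}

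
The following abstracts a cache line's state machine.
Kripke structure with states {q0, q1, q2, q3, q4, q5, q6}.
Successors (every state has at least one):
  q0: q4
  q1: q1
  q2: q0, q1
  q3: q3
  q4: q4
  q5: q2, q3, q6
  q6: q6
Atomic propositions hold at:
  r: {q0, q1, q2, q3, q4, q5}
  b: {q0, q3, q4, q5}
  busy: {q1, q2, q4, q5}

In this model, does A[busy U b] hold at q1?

No

A[busy U b]: least fixpoint, start Z0 = Sat(b) = {q0, q3, q4, q5}, add states in Sat(busy) with every successor in Z. Already a fixed point.
Sat(A[busy U b]) = {q0, q3, q4, q5}
q1 ∉ Sat(A[busy U b]) = {q0, q3, q4, q5}, so the formula does not hold at q1.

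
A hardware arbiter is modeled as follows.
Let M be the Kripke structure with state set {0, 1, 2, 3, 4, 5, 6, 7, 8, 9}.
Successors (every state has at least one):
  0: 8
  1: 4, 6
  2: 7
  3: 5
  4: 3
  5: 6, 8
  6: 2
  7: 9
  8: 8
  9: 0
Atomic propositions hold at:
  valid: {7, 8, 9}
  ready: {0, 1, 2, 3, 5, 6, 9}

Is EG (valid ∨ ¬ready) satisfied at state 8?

Sat(¬ready) = {4, 7, 8}
Sat(valid ∨ ¬ready) = {4, 7, 8, 9}
EG (valid ∨ ¬ready): greatest fixpoint, start Z0 = {4, 7, 8, 9}, keep only states in Sat with some successor in Z. Z1 = {7, 8}; Z2 = {8}; fixed.
Sat(EG (valid ∨ ¬ready)) = {8}
8 ∈ Sat(EG (valid ∨ ¬ready)) = {8}, so the formula holds at 8.

Yes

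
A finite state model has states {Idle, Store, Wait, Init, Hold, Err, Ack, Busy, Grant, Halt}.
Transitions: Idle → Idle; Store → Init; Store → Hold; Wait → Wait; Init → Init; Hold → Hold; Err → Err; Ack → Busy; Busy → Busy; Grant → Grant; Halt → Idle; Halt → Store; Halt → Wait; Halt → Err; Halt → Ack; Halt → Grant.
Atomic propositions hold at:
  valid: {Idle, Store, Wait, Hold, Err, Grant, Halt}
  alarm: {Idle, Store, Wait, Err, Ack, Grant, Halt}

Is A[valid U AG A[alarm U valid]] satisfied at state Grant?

Yes

A[alarm U valid]: least fixpoint, start Z0 = Sat(valid) = {Idle, Store, Wait, Hold, Err, Grant, Halt}, add states in Sat(alarm) with every successor in Z. Already a fixed point.
Sat(A[alarm U valid]) = {Idle, Store, Wait, Hold, Err, Grant, Halt}
AG A[alarm U valid]: greatest fixpoint, start Z0 = {Idle, Store, Wait, Hold, Err, Grant, Halt}, keep only states in Sat with every successor in Z. Z1 = {Idle, Wait, Hold, Err, Grant}; fixed.
Sat(AG A[alarm U valid]) = {Idle, Wait, Hold, Err, Grant}
A[valid U AG A[alarm U valid]]: least fixpoint, start Z0 = Sat(AG A[alarm U valid]) = {Idle, Wait, Hold, Err, Grant}, add states in Sat(valid) with every successor in Z. Already a fixed point.
Sat(A[valid U AG A[alarm U valid]]) = {Idle, Wait, Hold, Err, Grant}
Grant ∈ Sat(A[valid U AG A[alarm U valid]]) = {Idle, Wait, Hold, Err, Grant}, so the formula holds at Grant.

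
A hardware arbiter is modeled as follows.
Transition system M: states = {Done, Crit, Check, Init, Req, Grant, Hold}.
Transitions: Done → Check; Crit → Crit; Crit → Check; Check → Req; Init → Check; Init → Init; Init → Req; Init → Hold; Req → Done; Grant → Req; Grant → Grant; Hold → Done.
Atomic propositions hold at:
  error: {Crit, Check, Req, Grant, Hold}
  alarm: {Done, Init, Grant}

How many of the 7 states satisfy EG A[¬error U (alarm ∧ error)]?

Sat(¬error) = {Done, Init}
Sat(alarm ∧ error) = {Grant}
A[¬error U (alarm ∧ error)]: least fixpoint, start Z0 = Sat((alarm ∧ error)) = {Grant}, add states in Sat(¬error) with every successor in Z. Already a fixed point.
Sat(A[¬error U (alarm ∧ error)]) = {Grant}
EG A[¬error U (alarm ∧ error)]: greatest fixpoint, start Z0 = {Grant}, keep only states in Sat with some successor in Z. Already a fixed point.
Sat(EG A[¬error U (alarm ∧ error)]) = {Grant}
|Sat(EG A[¬error U (alarm ∧ error)])| = |{Grant}| = 1.

1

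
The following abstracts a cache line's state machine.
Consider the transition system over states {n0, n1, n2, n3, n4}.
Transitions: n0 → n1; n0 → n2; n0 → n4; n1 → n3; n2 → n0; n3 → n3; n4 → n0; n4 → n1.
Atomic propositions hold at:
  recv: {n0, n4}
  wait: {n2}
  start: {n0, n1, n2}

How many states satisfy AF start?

AF start: least fixpoint, start Z0 = {n0, n1, n2}, add states with every successor in Z. Z1 = {n0, n1, n2, n4}; fixed.
Sat(AF start) = {n0, n1, n2, n4}
|Sat(AF start)| = |{n0, n1, n2, n4}| = 4.

4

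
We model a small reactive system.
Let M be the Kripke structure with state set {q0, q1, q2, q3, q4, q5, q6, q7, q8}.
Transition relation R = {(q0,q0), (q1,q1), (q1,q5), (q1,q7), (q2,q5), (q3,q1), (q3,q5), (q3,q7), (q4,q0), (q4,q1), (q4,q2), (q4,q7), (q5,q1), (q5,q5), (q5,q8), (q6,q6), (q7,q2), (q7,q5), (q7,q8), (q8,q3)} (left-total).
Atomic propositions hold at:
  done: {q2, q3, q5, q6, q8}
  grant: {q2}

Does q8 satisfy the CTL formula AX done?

Sat(AX done) = {s : every successor in {q2, q3, q5, q6, q8}} = {q2, q6, q7, q8}
q8 ∈ Sat(AX done) = {q2, q6, q7, q8}, so the formula holds at q8.

Yes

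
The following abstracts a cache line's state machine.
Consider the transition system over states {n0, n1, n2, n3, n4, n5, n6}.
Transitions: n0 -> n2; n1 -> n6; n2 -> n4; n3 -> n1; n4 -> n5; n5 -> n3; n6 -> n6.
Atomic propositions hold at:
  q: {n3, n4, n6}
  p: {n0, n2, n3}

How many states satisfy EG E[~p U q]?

5

Sat(~p) = {n1, n4, n5, n6}
E[~p U q]: least fixpoint, start Z0 = Sat(q) = {n3, n4, n6}, add states in Sat(~p) with some successor in Z. Z1 = {n1, n3, n4, n5, n6}; fixed.
Sat(E[~p U q]) = {n1, n3, n4, n5, n6}
EG E[~p U q]: greatest fixpoint, start Z0 = {n1, n3, n4, n5, n6}, keep only states in Sat with some successor in Z. Already a fixed point.
Sat(EG E[~p U q]) = {n1, n3, n4, n5, n6}
|Sat(EG E[~p U q])| = |{n1, n3, n4, n5, n6}| = 5.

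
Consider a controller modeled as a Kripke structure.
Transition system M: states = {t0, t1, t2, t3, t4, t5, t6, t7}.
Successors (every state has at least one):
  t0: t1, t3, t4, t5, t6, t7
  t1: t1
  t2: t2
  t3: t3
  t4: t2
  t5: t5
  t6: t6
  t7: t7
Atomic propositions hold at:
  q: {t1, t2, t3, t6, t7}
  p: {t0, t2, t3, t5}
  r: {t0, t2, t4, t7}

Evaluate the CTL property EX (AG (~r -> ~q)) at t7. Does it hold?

Yes

Sat(~r) = {t1, t3, t5, t6}
Sat(~q) = {t0, t4, t5}
Sat(~r -> ~q) = {t0, t2, t4, t5, t7}
AG (~r -> ~q): greatest fixpoint, start Z0 = {t0, t2, t4, t5, t7}, keep only states in Sat with every successor in Z. Z1 = {t2, t4, t5, t7}; fixed.
Sat(AG (~r -> ~q)) = {t2, t4, t5, t7}
Sat(EX (AG (~r -> ~q))) = {s : some successor in {t2, t4, t5, t7}} = {t0, t2, t4, t5, t7}
t7 ∈ Sat(EX (AG (~r -> ~q))) = {t0, t2, t4, t5, t7}, so the formula holds at t7.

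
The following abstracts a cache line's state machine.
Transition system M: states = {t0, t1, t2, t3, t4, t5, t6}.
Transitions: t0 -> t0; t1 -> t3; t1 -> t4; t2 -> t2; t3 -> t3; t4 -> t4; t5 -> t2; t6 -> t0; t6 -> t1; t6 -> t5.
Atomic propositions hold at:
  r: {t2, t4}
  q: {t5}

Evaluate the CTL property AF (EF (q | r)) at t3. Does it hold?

Sat(q | r) = {t2, t4, t5}
EF (q | r): least fixpoint, start Z0 = {t2, t4, t5}, add states with some successor in Z. Z1 = {t1, t2, t4, t5, t6}; fixed.
Sat(EF (q | r)) = {t1, t2, t4, t5, t6}
AF (EF (q | r)): least fixpoint, start Z0 = {t1, t2, t4, t5, t6}, add states with every successor in Z. Already a fixed point.
Sat(AF (EF (q | r))) = {t1, t2, t4, t5, t6}
t3 ∉ Sat(AF (EF (q | r))) = {t1, t2, t4, t5, t6}, so the formula does not hold at t3.

No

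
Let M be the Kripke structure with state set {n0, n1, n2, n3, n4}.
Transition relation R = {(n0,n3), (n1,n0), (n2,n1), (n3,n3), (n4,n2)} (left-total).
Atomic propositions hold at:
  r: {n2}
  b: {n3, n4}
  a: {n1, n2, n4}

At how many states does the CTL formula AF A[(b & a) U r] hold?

2

Sat(b & a) = {n4}
A[(b & a) U r]: least fixpoint, start Z0 = Sat(r) = {n2}, add states in Sat(b & a) with every successor in Z. Z1 = {n2, n4}; fixed.
Sat(A[(b & a) U r]) = {n2, n4}
AF A[(b & a) U r]: least fixpoint, start Z0 = {n2, n4}, add states with every successor in Z. Already a fixed point.
Sat(AF A[(b & a) U r]) = {n2, n4}
|Sat(AF A[(b & a) U r])| = |{n2, n4}| = 2.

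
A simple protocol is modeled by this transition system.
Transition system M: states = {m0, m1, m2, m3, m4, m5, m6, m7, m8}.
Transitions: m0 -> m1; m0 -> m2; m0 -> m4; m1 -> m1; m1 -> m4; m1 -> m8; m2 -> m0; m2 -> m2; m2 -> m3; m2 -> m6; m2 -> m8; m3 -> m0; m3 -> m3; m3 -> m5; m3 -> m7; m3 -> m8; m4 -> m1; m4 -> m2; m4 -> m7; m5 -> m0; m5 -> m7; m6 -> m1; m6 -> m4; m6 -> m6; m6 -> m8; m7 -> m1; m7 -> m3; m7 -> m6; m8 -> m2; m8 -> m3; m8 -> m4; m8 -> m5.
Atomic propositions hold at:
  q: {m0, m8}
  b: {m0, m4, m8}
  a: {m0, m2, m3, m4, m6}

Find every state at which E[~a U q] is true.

Sat(~a) = {m1, m5, m7, m8}
E[~a U q]: least fixpoint, start Z0 = Sat(q) = {m0, m8}, add states in Sat(~a) with some successor in Z. Z1 = {m0, m1, m5, m8}; Z2 = {m0, m1, m5, m7, m8}; fixed.
Sat(E[~a U q]) = {m0, m1, m5, m7, m8}

{m0, m1, m5, m7, m8}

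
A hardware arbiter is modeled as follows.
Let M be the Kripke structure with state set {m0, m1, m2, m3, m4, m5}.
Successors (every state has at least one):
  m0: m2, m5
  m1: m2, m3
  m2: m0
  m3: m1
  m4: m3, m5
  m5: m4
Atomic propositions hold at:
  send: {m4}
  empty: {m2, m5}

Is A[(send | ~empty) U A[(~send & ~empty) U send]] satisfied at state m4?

Yes

Sat(~empty) = {m0, m1, m3, m4}
Sat(send | ~empty) = {m0, m1, m3, m4}
Sat(~send) = {m0, m1, m2, m3, m5}
Sat(~send & ~empty) = {m0, m1, m3}
A[(~send & ~empty) U send]: least fixpoint, start Z0 = Sat(send) = {m4}, add states in Sat(~send & ~empty) with every successor in Z. Already a fixed point.
Sat(A[(~send & ~empty) U send]) = {m4}
A[(send | ~empty) U A[(~send & ~empty) U send]]: least fixpoint, start Z0 = Sat(A[(~send & ~empty) U send]) = {m4}, add states in Sat(send | ~empty) with every successor in Z. Already a fixed point.
Sat(A[(send | ~empty) U A[(~send & ~empty) U send]]) = {m4}
m4 ∈ Sat(A[(send | ~empty) U A[(~send & ~empty) U send]]) = {m4}, so the formula holds at m4.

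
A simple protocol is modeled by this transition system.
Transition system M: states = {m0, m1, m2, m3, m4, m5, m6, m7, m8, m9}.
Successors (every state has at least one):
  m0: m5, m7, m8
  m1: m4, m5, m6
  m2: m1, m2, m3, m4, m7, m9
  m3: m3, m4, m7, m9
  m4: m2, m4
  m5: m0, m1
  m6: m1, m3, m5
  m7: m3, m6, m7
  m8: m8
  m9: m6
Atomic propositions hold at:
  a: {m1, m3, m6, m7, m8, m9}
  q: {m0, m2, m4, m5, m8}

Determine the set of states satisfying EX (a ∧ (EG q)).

{m0, m8}

EG q: greatest fixpoint, start Z0 = {m0, m2, m4, m5, m8}, keep only states in Sat with some successor in Z. Already a fixed point.
Sat(EG q) = {m0, m2, m4, m5, m8}
Sat(a ∧ (EG q)) = {m8}
Sat(EX (a ∧ (EG q))) = {s : some successor in {m8}} = {m0, m8}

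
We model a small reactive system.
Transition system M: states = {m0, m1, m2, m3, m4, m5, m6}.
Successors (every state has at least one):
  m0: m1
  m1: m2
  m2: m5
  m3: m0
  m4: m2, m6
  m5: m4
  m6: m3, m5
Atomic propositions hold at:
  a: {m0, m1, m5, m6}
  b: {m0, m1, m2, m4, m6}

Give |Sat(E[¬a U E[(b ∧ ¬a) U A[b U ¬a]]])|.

5

Sat(¬a) = {m2, m3, m4}
Sat(b ∧ ¬a) = {m2, m4}
A[b U ¬a]: least fixpoint, start Z0 = Sat(¬a) = {m2, m3, m4}, add states in Sat(b) with every successor in Z. Z1 = {m1, m2, m3, m4}; Z2 = {m0, m1, m2, m3, m4}; fixed.
Sat(A[b U ¬a]) = {m0, m1, m2, m3, m4}
E[(b ∧ ¬a) U A[b U ¬a]]: least fixpoint, start Z0 = Sat(A[b U ¬a]) = {m0, m1, m2, m3, m4}, add states in Sat(b ∧ ¬a) with some successor in Z. Already a fixed point.
Sat(E[(b ∧ ¬a) U A[b U ¬a]]) = {m0, m1, m2, m3, m4}
E[¬a U E[(b ∧ ¬a) U A[b U ¬a]]]: least fixpoint, start Z0 = Sat(E[(b ∧ ¬a) U A[b U ¬a]]) = {m0, m1, m2, m3, m4}, add states in Sat(¬a) with some successor in Z. Already a fixed point.
Sat(E[¬a U E[(b ∧ ¬a) U A[b U ¬a]]]) = {m0, m1, m2, m3, m4}
|Sat(E[¬a U E[(b ∧ ¬a) U A[b U ¬a]]])| = |{m0, m1, m2, m3, m4}| = 5.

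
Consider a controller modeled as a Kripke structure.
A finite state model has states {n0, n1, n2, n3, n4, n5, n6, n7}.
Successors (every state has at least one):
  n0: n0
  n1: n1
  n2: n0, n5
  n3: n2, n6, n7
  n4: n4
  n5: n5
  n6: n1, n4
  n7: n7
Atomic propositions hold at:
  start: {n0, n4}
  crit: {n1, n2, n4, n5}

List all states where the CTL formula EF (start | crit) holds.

Sat(start | crit) = {n0, n1, n2, n4, n5}
EF (start | crit): least fixpoint, start Z0 = {n0, n1, n2, n4, n5}, add states with some successor in Z. Z1 = {n0, n1, n2, n3, n4, n5, n6}; fixed.
Sat(EF (start | crit)) = {n0, n1, n2, n3, n4, n5, n6}

{n0, n1, n2, n3, n4, n5, n6}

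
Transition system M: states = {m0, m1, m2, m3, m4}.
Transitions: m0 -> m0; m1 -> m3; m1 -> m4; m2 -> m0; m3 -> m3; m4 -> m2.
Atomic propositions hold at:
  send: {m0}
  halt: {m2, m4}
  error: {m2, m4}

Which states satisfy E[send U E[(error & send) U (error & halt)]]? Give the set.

Sat(error & send) = ∅
Sat(error & halt) = {m2, m4}
E[(error & send) U (error & halt)]: least fixpoint, start Z0 = Sat((error & halt)) = {m2, m4}, add states in Sat(error & send) with some successor in Z. Already a fixed point.
Sat(E[(error & send) U (error & halt)]) = {m2, m4}
E[send U E[(error & send) U (error & halt)]]: least fixpoint, start Z0 = Sat(E[(error & send) U (error & halt)]) = {m2, m4}, add states in Sat(send) with some successor in Z. Already a fixed point.
Sat(E[send U E[(error & send) U (error & halt)]]) = {m2, m4}

{m2, m4}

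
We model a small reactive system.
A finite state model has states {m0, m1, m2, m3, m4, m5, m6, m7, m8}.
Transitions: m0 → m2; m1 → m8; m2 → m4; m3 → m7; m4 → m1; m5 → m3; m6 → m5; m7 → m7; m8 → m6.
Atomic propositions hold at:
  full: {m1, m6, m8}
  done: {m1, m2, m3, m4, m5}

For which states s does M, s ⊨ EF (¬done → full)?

Sat(¬done) = {m0, m6, m7, m8}
Sat(¬done → full) = {m1, m2, m3, m4, m5, m6, m8}
EF (¬done → full): least fixpoint, start Z0 = {m1, m2, m3, m4, m5, m6, m8}, add states with some successor in Z. Z1 = {m0, m1, m2, m3, m4, m5, m6, m8}; fixed.
Sat(EF (¬done → full)) = {m0, m1, m2, m3, m4, m5, m6, m8}

{m0, m1, m2, m3, m4, m5, m6, m8}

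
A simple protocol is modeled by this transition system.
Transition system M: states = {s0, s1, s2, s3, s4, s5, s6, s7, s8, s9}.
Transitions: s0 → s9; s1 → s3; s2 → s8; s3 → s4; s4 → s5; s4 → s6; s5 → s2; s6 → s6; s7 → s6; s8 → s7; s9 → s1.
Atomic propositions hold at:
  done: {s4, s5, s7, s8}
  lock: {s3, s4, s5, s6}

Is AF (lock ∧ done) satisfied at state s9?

Yes

Sat(lock ∧ done) = {s4, s5}
AF (lock ∧ done): least fixpoint, start Z0 = {s4, s5}, add states with every successor in Z. Z1 = {s3, s4, s5}; Z2 = {s1, s3, s4, s5}; Z3 = {s1, s3, s4, s5, s9}; Z4 = {s0, s1, s3, s4, s5, s9}; fixed.
Sat(AF (lock ∧ done)) = {s0, s1, s3, s4, s5, s9}
s9 ∈ Sat(AF (lock ∧ done)) = {s0, s1, s3, s4, s5, s9}, so the formula holds at s9.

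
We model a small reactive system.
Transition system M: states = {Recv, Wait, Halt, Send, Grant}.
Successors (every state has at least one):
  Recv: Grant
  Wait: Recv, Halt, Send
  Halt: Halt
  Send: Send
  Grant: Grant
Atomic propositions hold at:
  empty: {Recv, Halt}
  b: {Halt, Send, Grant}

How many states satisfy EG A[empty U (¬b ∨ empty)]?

2

Sat(¬b) = {Recv, Wait}
Sat(¬b ∨ empty) = {Recv, Wait, Halt}
A[empty U (¬b ∨ empty)]: least fixpoint, start Z0 = Sat((¬b ∨ empty)) = {Recv, Wait, Halt}, add states in Sat(empty) with every successor in Z. Already a fixed point.
Sat(A[empty U (¬b ∨ empty)]) = {Recv, Wait, Halt}
EG A[empty U (¬b ∨ empty)]: greatest fixpoint, start Z0 = {Recv, Wait, Halt}, keep only states in Sat with some successor in Z. Z1 = {Wait, Halt}; fixed.
Sat(EG A[empty U (¬b ∨ empty)]) = {Wait, Halt}
|Sat(EG A[empty U (¬b ∨ empty)])| = |{Wait, Halt}| = 2.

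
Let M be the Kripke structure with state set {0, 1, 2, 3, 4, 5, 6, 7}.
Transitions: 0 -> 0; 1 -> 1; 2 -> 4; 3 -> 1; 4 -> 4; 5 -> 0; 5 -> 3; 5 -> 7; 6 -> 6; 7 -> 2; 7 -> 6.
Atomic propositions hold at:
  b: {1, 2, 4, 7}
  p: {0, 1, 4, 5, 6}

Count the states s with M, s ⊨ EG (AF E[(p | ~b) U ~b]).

Sat(~b) = {0, 3, 5, 6}
Sat(p | ~b) = {0, 1, 3, 4, 5, 6}
E[(p | ~b) U ~b]: least fixpoint, start Z0 = Sat(~b) = {0, 3, 5, 6}, add states in Sat(p | ~b) with some successor in Z. Already a fixed point.
Sat(E[(p | ~b) U ~b]) = {0, 3, 5, 6}
AF E[(p | ~b) U ~b]: least fixpoint, start Z0 = {0, 3, 5, 6}, add states with every successor in Z. Already a fixed point.
Sat(AF E[(p | ~b) U ~b]) = {0, 3, 5, 6}
EG (AF E[(p | ~b) U ~b]): greatest fixpoint, start Z0 = {0, 3, 5, 6}, keep only states in Sat with some successor in Z. Z1 = {0, 5, 6}; fixed.
Sat(EG (AF E[(p | ~b) U ~b])) = {0, 5, 6}
|Sat(EG (AF E[(p | ~b) U ~b]))| = |{0, 5, 6}| = 3.

3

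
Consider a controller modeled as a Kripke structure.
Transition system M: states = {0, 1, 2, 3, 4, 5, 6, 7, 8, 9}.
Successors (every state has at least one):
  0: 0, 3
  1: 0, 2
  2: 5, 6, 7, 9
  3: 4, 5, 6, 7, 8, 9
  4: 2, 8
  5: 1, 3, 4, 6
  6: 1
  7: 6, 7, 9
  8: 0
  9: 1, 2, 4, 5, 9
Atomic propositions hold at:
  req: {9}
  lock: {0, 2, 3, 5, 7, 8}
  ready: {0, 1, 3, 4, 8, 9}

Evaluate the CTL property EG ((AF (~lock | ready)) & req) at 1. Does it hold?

No

Sat(~lock) = {1, 4, 6, 9}
Sat(~lock | ready) = {0, 1, 3, 4, 6, 8, 9}
AF (~lock | ready): least fixpoint, start Z0 = {0, 1, 3, 4, 6, 8, 9}, add states with every successor in Z. Z1 = {0, 1, 3, 4, 5, 6, 8, 9}; fixed.
Sat(AF (~lock | ready)) = {0, 1, 3, 4, 5, 6, 8, 9}
Sat((AF (~lock | ready)) & req) = {9}
EG ((AF (~lock | ready)) & req): greatest fixpoint, start Z0 = {9}, keep only states in Sat with some successor in Z. Already a fixed point.
Sat(EG ((AF (~lock | ready)) & req)) = {9}
1 ∉ Sat(EG ((AF (~lock | ready)) & req)) = {9}, so the formula does not hold at 1.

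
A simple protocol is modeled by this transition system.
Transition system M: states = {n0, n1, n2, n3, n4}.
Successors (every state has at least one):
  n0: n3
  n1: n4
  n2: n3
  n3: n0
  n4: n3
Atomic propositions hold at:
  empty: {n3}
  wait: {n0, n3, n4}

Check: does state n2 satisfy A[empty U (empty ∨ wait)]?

No

Sat(empty ∨ wait) = {n0, n3, n4}
A[empty U (empty ∨ wait)]: least fixpoint, start Z0 = Sat((empty ∨ wait)) = {n0, n3, n4}, add states in Sat(empty) with every successor in Z. Already a fixed point.
Sat(A[empty U (empty ∨ wait)]) = {n0, n3, n4}
n2 ∉ Sat(A[empty U (empty ∨ wait)]) = {n0, n3, n4}, so the formula does not hold at n2.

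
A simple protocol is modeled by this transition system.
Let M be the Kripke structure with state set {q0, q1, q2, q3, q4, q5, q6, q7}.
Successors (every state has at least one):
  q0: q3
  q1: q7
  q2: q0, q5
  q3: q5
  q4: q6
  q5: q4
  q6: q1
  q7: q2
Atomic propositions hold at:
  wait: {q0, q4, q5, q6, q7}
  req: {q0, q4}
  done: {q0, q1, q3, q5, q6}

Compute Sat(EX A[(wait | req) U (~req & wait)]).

{q1, q2, q3, q4, q5}

Sat(wait | req) = {q0, q4, q5, q6, q7}
Sat(~req) = {q1, q2, q3, q5, q6, q7}
Sat(~req & wait) = {q5, q6, q7}
A[(wait | req) U (~req & wait)]: least fixpoint, start Z0 = Sat((~req & wait)) = {q5, q6, q7}, add states in Sat(wait | req) with every successor in Z. Z1 = {q4, q5, q6, q7}; fixed.
Sat(A[(wait | req) U (~req & wait)]) = {q4, q5, q6, q7}
Sat(EX A[(wait | req) U (~req & wait)]) = {s : some successor in {q4, q5, q6, q7}} = {q1, q2, q3, q4, q5}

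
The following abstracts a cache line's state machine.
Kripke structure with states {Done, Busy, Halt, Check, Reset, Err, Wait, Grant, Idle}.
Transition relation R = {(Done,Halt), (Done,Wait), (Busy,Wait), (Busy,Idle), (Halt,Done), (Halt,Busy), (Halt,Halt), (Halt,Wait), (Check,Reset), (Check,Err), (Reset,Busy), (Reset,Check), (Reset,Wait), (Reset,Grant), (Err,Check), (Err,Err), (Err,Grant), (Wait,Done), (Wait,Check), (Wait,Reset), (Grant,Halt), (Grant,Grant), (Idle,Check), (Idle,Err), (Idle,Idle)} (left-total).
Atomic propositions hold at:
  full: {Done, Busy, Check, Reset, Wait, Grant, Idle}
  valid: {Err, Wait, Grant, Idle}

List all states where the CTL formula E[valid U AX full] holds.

Sat(AX full) = {s : every successor in {Done, Busy, Check, Reset, Wait, Grant, Idle}} = {Busy, Reset, Wait}
E[valid U AX full]: least fixpoint, start Z0 = Sat(AX full) = {Busy, Reset, Wait}, add states in Sat(valid) with some successor in Z. Already a fixed point.
Sat(E[valid U AX full]) = {Busy, Reset, Wait}

{Busy, Reset, Wait}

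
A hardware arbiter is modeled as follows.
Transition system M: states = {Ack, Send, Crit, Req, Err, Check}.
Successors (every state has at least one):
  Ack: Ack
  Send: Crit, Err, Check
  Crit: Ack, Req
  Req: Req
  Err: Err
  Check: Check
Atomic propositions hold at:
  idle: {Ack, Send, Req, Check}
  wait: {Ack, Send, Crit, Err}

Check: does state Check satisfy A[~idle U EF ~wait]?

Sat(~idle) = {Crit, Err}
Sat(~wait) = {Req, Check}
EF ~wait: least fixpoint, start Z0 = {Req, Check}, add states with some successor in Z. Z1 = {Send, Crit, Req, Check}; fixed.
Sat(EF ~wait) = {Send, Crit, Req, Check}
A[~idle U EF ~wait]: least fixpoint, start Z0 = Sat(EF ~wait) = {Send, Crit, Req, Check}, add states in Sat(~idle) with every successor in Z. Already a fixed point.
Sat(A[~idle U EF ~wait]) = {Send, Crit, Req, Check}
Check ∈ Sat(A[~idle U EF ~wait]) = {Send, Crit, Req, Check}, so the formula holds at Check.

Yes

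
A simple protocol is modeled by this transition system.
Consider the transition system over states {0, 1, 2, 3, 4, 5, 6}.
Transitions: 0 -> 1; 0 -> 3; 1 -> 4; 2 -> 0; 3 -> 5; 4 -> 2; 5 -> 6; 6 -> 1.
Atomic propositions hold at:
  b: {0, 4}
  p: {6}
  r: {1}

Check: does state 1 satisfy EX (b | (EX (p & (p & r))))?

Sat(p & r) = ∅
Sat(p & (p & r)) = ∅
Sat(EX (p & (p & r))) = {s : some successor in ∅} = ∅
Sat(b | (EX (p & (p & r)))) = {0, 4}
Sat(EX (b | (EX (p & (p & r))))) = {s : some successor in {0, 4}} = {1, 2}
1 ∈ Sat(EX (b | (EX (p & (p & r))))) = {1, 2}, so the formula holds at 1.

Yes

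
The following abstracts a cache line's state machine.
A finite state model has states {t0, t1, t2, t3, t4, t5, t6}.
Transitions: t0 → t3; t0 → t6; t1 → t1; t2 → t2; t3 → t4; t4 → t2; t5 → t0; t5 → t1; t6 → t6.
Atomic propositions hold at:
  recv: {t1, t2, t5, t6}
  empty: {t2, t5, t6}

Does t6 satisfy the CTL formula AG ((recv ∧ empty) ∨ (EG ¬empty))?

Sat(recv ∧ empty) = {t2, t5, t6}
Sat(¬empty) = {t0, t1, t3, t4}
EG ¬empty: greatest fixpoint, start Z0 = {t0, t1, t3, t4}, keep only states in Sat with some successor in Z. Z1 = {t0, t1, t3}; Z2 = {t0, t1}; Z3 = {t1}; fixed.
Sat(EG ¬empty) = {t1}
Sat((recv ∧ empty) ∨ (EG ¬empty)) = {t1, t2, t5, t6}
AG ((recv ∧ empty) ∨ (EG ¬empty)): greatest fixpoint, start Z0 = {t1, t2, t5, t6}, keep only states in Sat with every successor in Z. Z1 = {t1, t2, t6}; fixed.
Sat(AG ((recv ∧ empty) ∨ (EG ¬empty))) = {t1, t2, t6}
t6 ∈ Sat(AG ((recv ∧ empty) ∨ (EG ¬empty))) = {t1, t2, t6}, so the formula holds at t6.

Yes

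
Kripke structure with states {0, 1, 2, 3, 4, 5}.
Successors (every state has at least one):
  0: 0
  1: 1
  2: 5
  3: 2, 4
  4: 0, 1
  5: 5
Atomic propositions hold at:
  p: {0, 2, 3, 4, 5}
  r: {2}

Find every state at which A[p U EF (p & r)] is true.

Sat(p & r) = {2}
EF (p & r): least fixpoint, start Z0 = {2}, add states with some successor in Z. Z1 = {2, 3}; fixed.
Sat(EF (p & r)) = {2, 3}
A[p U EF (p & r)]: least fixpoint, start Z0 = Sat(EF (p & r)) = {2, 3}, add states in Sat(p) with every successor in Z. Already a fixed point.
Sat(A[p U EF (p & r)]) = {2, 3}

{2, 3}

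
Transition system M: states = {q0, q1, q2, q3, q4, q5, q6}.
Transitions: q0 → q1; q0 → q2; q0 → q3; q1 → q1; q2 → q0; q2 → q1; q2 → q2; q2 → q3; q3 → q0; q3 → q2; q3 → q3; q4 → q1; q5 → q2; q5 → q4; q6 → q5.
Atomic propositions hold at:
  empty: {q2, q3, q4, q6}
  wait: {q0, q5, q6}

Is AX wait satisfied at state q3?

Sat(AX wait) = {s : every successor in {q0, q5, q6}} = {q6}
q3 ∉ Sat(AX wait) = {q6}, so the formula does not hold at q3.

No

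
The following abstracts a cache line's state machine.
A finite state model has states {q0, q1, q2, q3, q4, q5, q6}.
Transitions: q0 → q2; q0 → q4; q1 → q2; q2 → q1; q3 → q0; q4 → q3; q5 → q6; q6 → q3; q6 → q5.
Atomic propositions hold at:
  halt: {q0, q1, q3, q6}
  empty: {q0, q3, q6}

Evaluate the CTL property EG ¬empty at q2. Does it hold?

Yes

Sat(¬empty) = {q1, q2, q4, q5}
EG ¬empty: greatest fixpoint, start Z0 = {q1, q2, q4, q5}, keep only states in Sat with some successor in Z. Z1 = {q1, q2}; fixed.
Sat(EG ¬empty) = {q1, q2}
q2 ∈ Sat(EG ¬empty) = {q1, q2}, so the formula holds at q2.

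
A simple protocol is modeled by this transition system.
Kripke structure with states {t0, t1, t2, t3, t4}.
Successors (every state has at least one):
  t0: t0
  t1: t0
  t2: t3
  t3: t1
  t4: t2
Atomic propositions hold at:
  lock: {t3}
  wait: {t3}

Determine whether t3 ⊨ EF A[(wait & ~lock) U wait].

Yes

Sat(~lock) = {t0, t1, t2, t4}
Sat(wait & ~lock) = ∅
A[(wait & ~lock) U wait]: least fixpoint, start Z0 = Sat(wait) = {t3}, add states in Sat(wait & ~lock) with every successor in Z. Already a fixed point.
Sat(A[(wait & ~lock) U wait]) = {t3}
EF A[(wait & ~lock) U wait]: least fixpoint, start Z0 = {t3}, add states with some successor in Z. Z1 = {t2, t3}; Z2 = {t2, t3, t4}; fixed.
Sat(EF A[(wait & ~lock) U wait]) = {t2, t3, t4}
t3 ∈ Sat(EF A[(wait & ~lock) U wait]) = {t2, t3, t4}, so the formula holds at t3.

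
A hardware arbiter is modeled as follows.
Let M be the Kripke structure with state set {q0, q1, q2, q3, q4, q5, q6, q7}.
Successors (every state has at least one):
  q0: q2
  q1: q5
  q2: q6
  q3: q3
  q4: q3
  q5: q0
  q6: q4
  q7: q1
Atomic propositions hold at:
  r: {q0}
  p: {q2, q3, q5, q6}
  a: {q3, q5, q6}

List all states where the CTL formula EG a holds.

{q3}

EG a: greatest fixpoint, start Z0 = {q3, q5, q6}, keep only states in Sat with some successor in Z. Z1 = {q3}; fixed.
Sat(EG a) = {q3}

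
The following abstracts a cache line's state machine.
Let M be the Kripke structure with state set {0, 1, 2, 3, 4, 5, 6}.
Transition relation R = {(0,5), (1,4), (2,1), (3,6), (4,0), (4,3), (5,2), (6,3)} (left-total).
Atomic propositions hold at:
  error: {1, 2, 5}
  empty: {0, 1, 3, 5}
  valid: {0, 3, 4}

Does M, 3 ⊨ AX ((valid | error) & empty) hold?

Sat(valid | error) = {0, 1, 2, 3, 4, 5}
Sat((valid | error) & empty) = {0, 1, 3, 5}
Sat(AX ((valid | error) & empty)) = {s : every successor in {0, 1, 3, 5}} = {0, 2, 4, 6}
3 ∉ Sat(AX ((valid | error) & empty)) = {0, 2, 4, 6}, so the formula does not hold at 3.

No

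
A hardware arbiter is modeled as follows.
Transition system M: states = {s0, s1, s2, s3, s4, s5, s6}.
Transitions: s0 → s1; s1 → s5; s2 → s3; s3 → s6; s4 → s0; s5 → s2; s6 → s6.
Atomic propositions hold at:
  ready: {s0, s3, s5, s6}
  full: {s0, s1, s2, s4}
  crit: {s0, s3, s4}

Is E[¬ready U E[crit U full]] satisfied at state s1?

Sat(¬ready) = {s1, s2, s4}
E[crit U full]: least fixpoint, start Z0 = Sat(full) = {s0, s1, s2, s4}, add states in Sat(crit) with some successor in Z. Already a fixed point.
Sat(E[crit U full]) = {s0, s1, s2, s4}
E[¬ready U E[crit U full]]: least fixpoint, start Z0 = Sat(E[crit U full]) = {s0, s1, s2, s4}, add states in Sat(¬ready) with some successor in Z. Already a fixed point.
Sat(E[¬ready U E[crit U full]]) = {s0, s1, s2, s4}
s1 ∈ Sat(E[¬ready U E[crit U full]]) = {s0, s1, s2, s4}, so the formula holds at s1.

Yes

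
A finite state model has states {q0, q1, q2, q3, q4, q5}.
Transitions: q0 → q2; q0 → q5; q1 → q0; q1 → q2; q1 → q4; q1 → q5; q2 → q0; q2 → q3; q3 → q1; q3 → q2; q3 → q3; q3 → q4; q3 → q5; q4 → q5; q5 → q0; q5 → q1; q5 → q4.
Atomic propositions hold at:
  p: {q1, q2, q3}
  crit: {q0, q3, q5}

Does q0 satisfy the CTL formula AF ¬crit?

No

Sat(¬crit) = {q1, q2, q4}
AF ¬crit: least fixpoint, start Z0 = {q1, q2, q4}, add states with every successor in Z. Already a fixed point.
Sat(AF ¬crit) = {q1, q2, q4}
q0 ∉ Sat(AF ¬crit) = {q1, q2, q4}, so the formula does not hold at q0.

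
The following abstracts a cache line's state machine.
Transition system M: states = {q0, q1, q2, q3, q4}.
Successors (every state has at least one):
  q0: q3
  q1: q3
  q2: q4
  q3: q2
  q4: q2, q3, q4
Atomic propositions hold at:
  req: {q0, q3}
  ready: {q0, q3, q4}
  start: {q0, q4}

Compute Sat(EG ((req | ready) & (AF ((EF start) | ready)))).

Sat(req | ready) = {q0, q3, q4}
EF start: least fixpoint, start Z0 = {q0, q4}, add states with some successor in Z. Z1 = {q0, q2, q4}; Z2 = {q0, q2, q3, q4}; Z3 = {q0, q1, q2, q3, q4}; fixed.
Sat(EF start) = {q0, q1, q2, q3, q4}
Sat((EF start) | ready) = {q0, q1, q2, q3, q4}
AF ((EF start) | ready): least fixpoint, start Z0 = {q0, q1, q2, q3, q4}, add states with every successor in Z. Already a fixed point.
Sat(AF ((EF start) | ready)) = {q0, q1, q2, q3, q4}
Sat((req | ready) & (AF ((EF start) | ready))) = {q0, q3, q4}
EG ((req | ready) & (AF ((EF start) | ready))): greatest fixpoint, start Z0 = {q0, q3, q4}, keep only states in Sat with some successor in Z. Z1 = {q0, q4}; Z2 = {q4}; fixed.
Sat(EG ((req | ready) & (AF ((EF start) | ready)))) = {q4}

{q4}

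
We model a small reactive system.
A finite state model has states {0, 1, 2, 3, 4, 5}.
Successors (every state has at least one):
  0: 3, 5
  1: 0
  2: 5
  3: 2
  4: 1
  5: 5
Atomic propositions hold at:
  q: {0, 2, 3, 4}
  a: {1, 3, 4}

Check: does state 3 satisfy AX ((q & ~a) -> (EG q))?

No

Sat(~a) = {0, 2, 5}
Sat(q & ~a) = {0, 2}
EG q: greatest fixpoint, start Z0 = {0, 2, 3, 4}, keep only states in Sat with some successor in Z. Z1 = {0, 3}; Z2 = {0}; Z3 = ∅; fixed.
Sat(EG q) = ∅
Sat((q & ~a) -> (EG q)) = {1, 3, 4, 5}
Sat(AX ((q & ~a) -> (EG q))) = {s : every successor in {1, 3, 4, 5}} = {0, 2, 4, 5}
3 ∉ Sat(AX ((q & ~a) -> (EG q))) = {0, 2, 4, 5}, so the formula does not hold at 3.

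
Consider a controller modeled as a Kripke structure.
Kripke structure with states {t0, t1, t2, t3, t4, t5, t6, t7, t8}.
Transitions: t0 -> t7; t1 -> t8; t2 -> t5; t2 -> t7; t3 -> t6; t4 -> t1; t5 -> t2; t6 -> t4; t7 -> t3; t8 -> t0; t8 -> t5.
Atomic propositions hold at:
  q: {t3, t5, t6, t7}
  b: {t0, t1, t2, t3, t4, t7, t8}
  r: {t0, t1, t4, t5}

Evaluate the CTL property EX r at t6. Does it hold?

Sat(EX r) = {s : some successor in {t0, t1, t4, t5}} = {t2, t4, t6, t8}
t6 ∈ Sat(EX r) = {t2, t4, t6, t8}, so the formula holds at t6.

Yes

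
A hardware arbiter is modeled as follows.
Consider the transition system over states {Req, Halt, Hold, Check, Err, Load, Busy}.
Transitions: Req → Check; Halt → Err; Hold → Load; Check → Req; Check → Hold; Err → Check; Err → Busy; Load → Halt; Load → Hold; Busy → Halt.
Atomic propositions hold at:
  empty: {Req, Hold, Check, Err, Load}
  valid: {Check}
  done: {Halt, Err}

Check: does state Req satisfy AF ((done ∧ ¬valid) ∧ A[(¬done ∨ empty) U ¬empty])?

No

Sat(¬valid) = {Req, Halt, Hold, Err, Load, Busy}
Sat(done ∧ ¬valid) = {Halt, Err}
Sat(¬done) = {Req, Hold, Check, Load, Busy}
Sat(¬done ∨ empty) = {Req, Hold, Check, Err, Load, Busy}
Sat(¬empty) = {Halt, Busy}
A[(¬done ∨ empty) U ¬empty]: least fixpoint, start Z0 = Sat(¬empty) = {Halt, Busy}, add states in Sat(¬done ∨ empty) with every successor in Z. Already a fixed point.
Sat(A[(¬done ∨ empty) U ¬empty]) = {Halt, Busy}
Sat((done ∧ ¬valid) ∧ A[(¬done ∨ empty) U ¬empty]) = {Halt}
AF ((done ∧ ¬valid) ∧ A[(¬done ∨ empty) U ¬empty]): least fixpoint, start Z0 = {Halt}, add states with every successor in Z. Z1 = {Halt, Busy}; fixed.
Sat(AF ((done ∧ ¬valid) ∧ A[(¬done ∨ empty) U ¬empty])) = {Halt, Busy}
Req ∉ Sat(AF ((done ∧ ¬valid) ∧ A[(¬done ∨ empty) U ¬empty])) = {Halt, Busy}, so the formula does not hold at Req.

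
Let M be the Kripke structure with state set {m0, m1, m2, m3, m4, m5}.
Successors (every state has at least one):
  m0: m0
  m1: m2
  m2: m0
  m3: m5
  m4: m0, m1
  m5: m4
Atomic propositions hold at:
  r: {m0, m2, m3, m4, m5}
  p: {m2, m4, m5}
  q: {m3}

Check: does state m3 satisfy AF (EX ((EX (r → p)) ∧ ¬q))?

Sat(r → p) = {m1, m2, m4, m5}
Sat(EX (r → p)) = {s : some successor in {m1, m2, m4, m5}} = {m1, m3, m4, m5}
Sat(¬q) = {m0, m1, m2, m4, m5}
Sat((EX (r → p)) ∧ ¬q) = {m1, m4, m5}
Sat(EX ((EX (r → p)) ∧ ¬q)) = {s : some successor in {m1, m4, m5}} = {m3, m4, m5}
AF (EX ((EX (r → p)) ∧ ¬q)): least fixpoint, start Z0 = {m3, m4, m5}, add states with every successor in Z. Already a fixed point.
Sat(AF (EX ((EX (r → p)) ∧ ¬q))) = {m3, m4, m5}
m3 ∈ Sat(AF (EX ((EX (r → p)) ∧ ¬q))) = {m3, m4, m5}, so the formula holds at m3.

Yes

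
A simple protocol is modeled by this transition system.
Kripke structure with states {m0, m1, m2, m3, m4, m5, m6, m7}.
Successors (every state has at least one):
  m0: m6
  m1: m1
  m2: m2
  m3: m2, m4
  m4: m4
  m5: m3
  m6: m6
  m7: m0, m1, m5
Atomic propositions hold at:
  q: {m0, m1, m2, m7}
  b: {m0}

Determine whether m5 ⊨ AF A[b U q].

A[b U q]: least fixpoint, start Z0 = Sat(q) = {m0, m1, m2, m7}, add states in Sat(b) with every successor in Z. Already a fixed point.
Sat(A[b U q]) = {m0, m1, m2, m7}
AF A[b U q]: least fixpoint, start Z0 = {m0, m1, m2, m7}, add states with every successor in Z. Already a fixed point.
Sat(AF A[b U q]) = {m0, m1, m2, m7}
m5 ∉ Sat(AF A[b U q]) = {m0, m1, m2, m7}, so the formula does not hold at m5.

No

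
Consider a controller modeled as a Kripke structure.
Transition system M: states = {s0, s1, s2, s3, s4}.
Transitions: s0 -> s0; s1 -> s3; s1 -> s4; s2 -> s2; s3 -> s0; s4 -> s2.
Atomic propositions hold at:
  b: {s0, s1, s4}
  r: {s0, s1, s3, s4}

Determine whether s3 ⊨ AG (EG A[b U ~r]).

Sat(~r) = {s2}
A[b U ~r]: least fixpoint, start Z0 = Sat(~r) = {s2}, add states in Sat(b) with every successor in Z. Z1 = {s2, s4}; fixed.
Sat(A[b U ~r]) = {s2, s4}
EG A[b U ~r]: greatest fixpoint, start Z0 = {s2, s4}, keep only states in Sat with some successor in Z. Already a fixed point.
Sat(EG A[b U ~r]) = {s2, s4}
AG (EG A[b U ~r]): greatest fixpoint, start Z0 = {s2, s4}, keep only states in Sat with every successor in Z. Already a fixed point.
Sat(AG (EG A[b U ~r])) = {s2, s4}
s3 ∉ Sat(AG (EG A[b U ~r])) = {s2, s4}, so the formula does not hold at s3.

No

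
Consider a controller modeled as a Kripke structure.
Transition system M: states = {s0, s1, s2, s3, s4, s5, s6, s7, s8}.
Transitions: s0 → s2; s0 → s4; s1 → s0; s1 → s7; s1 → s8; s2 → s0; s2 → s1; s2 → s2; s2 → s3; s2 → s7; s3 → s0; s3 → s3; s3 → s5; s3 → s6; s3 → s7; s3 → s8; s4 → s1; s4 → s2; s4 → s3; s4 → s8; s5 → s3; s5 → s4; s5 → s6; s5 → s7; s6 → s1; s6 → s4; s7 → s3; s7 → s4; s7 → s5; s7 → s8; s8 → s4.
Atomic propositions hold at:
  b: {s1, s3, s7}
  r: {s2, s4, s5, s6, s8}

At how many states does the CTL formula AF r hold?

AF r: least fixpoint, start Z0 = {s2, s4, s5, s6, s8}, add states with every successor in Z. Z1 = {s0, s2, s4, s5, s6, s8}; fixed.
Sat(AF r) = {s0, s2, s4, s5, s6, s8}
|Sat(AF r)| = |{s0, s2, s4, s5, s6, s8}| = 6.

6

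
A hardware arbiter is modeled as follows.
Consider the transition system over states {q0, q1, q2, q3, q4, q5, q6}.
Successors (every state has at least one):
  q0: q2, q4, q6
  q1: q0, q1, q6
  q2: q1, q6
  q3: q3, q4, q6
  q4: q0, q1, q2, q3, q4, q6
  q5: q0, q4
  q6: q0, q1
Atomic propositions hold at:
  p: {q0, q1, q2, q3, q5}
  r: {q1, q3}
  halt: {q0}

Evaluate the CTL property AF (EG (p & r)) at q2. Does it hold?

No

Sat(p & r) = {q1, q3}
EG (p & r): greatest fixpoint, start Z0 = {q1, q3}, keep only states in Sat with some successor in Z. Already a fixed point.
Sat(EG (p & r)) = {q1, q3}
AF (EG (p & r)): least fixpoint, start Z0 = {q1, q3}, add states with every successor in Z. Already a fixed point.
Sat(AF (EG (p & r))) = {q1, q3}
q2 ∉ Sat(AF (EG (p & r))) = {q1, q3}, so the formula does not hold at q2.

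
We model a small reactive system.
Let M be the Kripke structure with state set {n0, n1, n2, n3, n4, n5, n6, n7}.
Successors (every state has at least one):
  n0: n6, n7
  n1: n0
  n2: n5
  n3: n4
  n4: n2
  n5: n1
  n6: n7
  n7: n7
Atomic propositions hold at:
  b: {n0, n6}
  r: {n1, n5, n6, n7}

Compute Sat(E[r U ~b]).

Sat(~b) = {n1, n2, n3, n4, n5, n7}
E[r U ~b]: least fixpoint, start Z0 = Sat(~b) = {n1, n2, n3, n4, n5, n7}, add states in Sat(r) with some successor in Z. Z1 = {n1, n2, n3, n4, n5, n6, n7}; fixed.
Sat(E[r U ~b]) = {n1, n2, n3, n4, n5, n6, n7}

{n1, n2, n3, n4, n5, n6, n7}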